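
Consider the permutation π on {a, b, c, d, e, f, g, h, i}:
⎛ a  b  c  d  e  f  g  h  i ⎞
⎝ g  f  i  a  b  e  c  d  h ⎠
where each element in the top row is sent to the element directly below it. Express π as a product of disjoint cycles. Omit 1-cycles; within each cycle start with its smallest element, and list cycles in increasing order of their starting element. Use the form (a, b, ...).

(a, g, c, i, h, d)(b, f, e)

Iterating π from a gives a → g → c → i → h → d → a; that is the 6-cycle (a, g, c, i, h, d).
Continuing from each remaining unvisited element yields (a, g, c, i, h, d)(b, f, e).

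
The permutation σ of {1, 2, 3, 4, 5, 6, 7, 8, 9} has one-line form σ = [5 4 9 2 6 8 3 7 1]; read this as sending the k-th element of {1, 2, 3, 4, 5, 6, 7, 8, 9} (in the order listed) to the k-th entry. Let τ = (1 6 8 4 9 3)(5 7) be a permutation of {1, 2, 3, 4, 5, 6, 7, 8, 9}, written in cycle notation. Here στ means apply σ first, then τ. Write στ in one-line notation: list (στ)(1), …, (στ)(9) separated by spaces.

For each element, apply σ then τ: 1 → 5 → 7; 2 → 4 → 9; 3 → 9 → 3; 4 → 2 → 2; 5 → 6 → 8; 6 → 8 → 4; 7 → 3 → 1; 8 → 7 → 5; 9 → 1 → 6.
Collecting the images, στ = [7 9 3 2 8 4 1 5 6].

7 9 3 2 8 4 1 5 6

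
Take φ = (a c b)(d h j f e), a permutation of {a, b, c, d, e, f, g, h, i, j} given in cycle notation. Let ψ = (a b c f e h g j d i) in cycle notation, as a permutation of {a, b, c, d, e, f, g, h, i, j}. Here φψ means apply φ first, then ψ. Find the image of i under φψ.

(φψ)(i) = ψ(φ(i)). φ(i) = i, then ψ(i) = a. So (φψ)(i) = a.

a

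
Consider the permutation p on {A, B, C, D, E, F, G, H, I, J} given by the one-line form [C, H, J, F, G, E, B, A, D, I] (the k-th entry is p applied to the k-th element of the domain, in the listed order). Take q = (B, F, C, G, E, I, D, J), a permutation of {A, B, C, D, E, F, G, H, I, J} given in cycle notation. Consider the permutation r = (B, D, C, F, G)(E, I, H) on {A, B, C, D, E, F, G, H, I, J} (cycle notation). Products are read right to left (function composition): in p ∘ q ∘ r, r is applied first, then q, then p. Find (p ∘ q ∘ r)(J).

H

Apply the permutations in order: r(J) = J, then q(J) = B, then p(B) = H. So (p ∘ q ∘ r)(J) = H.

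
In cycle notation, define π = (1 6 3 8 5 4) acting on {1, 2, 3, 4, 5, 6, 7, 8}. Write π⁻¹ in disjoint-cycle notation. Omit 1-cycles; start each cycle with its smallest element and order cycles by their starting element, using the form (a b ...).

(1 4 5 8 3 6)

If π sends a → b within a cycle, π⁻¹ sends b → a; equivalently, reverse each cycle.
Reversing each cycle of π and rotating so the smallest element leads gives (1 4 5 8 3 6).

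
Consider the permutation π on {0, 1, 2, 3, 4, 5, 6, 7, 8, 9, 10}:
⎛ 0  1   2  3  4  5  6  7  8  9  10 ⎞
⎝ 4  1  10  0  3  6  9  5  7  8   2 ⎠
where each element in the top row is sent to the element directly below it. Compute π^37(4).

3

Tracing 4 → 3 → … returns to 4 after 3 steps, so 4 lies in a 3-cycle (0, 4, 3).
Since the cycle has length 3, π^37 acts on it the same as π^1 (37 mod 3 = 1).
Stepping 1 place around the cycle: 4 → 3.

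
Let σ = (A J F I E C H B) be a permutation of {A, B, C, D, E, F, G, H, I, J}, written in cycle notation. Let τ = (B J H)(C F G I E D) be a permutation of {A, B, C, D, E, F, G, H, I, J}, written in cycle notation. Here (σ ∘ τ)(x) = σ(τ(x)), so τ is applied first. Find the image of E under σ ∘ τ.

D

τ(E) = D, then σ(D) = D; composing gives (σ ∘ τ)(E) = D.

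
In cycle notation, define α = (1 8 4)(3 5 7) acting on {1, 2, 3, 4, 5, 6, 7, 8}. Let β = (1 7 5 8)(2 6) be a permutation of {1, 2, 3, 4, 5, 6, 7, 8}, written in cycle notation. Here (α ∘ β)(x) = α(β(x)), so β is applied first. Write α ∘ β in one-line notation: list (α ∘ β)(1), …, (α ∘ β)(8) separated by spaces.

3 6 5 1 4 2 7 8

Chase each element through β then α: 1 → 7 → 3; 2 → 6 → 6; 3 → 3 → 5; 4 → 4 → 1; 5 → 8 → 4; 6 → 2 → 2; 7 → 5 → 7; 8 → 1 → 8.
So α ∘ β in one-line form is 3 6 5 1 4 2 7 8.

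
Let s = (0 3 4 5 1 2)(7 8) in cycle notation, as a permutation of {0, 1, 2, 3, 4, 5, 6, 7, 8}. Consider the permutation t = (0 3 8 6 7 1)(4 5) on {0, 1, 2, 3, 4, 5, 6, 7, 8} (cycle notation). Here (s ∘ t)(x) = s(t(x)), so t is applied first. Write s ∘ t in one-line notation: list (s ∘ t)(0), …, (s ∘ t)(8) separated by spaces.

4 3 0 7 1 5 8 2 6

(s ∘ t)(x) = s(t(x)). Computing each image: s(t(0)) = s(3) = 4, s(t(1)) = s(0) = 3, s(t(2)) = s(2) = 0, s(t(3)) = s(8) = 7, s(t(4)) = s(5) = 1, s(t(5)) = s(4) = 5, s(t(6)) = s(7) = 8, s(t(7)) = s(1) = 2, s(t(8)) = s(6) = 6.
Hence s ∘ t = [4 3 0 7 1 5 8 2 6].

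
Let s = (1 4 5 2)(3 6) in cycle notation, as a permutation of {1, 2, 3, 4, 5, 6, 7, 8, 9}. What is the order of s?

4

The disjoint cycles have lengths 4, 2, 1, 1, 1.
The order of s is the least common multiple of its cycle lengths: lcm(4, 2) = 4.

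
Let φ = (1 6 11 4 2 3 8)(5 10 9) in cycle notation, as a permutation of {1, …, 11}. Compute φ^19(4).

6

4 lies in the 7-cycle (1 6 11 4 2 3 8).
Powers repeat with period 7 on this cycle, and 19 mod 7 = 5, so φ^19(4) = φ^5(4).
Advancing 5 steps from 4: 4 → 2 → 3 → 8 → 1 → 6.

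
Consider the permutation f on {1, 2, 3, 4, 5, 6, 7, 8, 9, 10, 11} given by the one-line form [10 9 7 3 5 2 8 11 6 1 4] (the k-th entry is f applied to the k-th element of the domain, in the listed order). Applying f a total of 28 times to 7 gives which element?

4

Tracing 7 → 8 → … returns to 7 after 5 steps, so 7 lies in a 5-cycle (3, 7, 8, 11, 4).
Powers repeat with period 5 on this cycle, and 28 mod 5 = 3, so f^28(7) = f^3(7).
Advancing 3 steps from 7: 7 → 8 → 11 → 4.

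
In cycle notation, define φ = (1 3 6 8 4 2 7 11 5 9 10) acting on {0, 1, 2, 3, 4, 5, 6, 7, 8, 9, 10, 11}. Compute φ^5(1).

2

1 lies in the 11-cycle (1 3 6 8 4 2 7 11 5 9 10).
Stepping 5 places around the cycle: 1 → 3 → 6 → 8 → 4 → 2.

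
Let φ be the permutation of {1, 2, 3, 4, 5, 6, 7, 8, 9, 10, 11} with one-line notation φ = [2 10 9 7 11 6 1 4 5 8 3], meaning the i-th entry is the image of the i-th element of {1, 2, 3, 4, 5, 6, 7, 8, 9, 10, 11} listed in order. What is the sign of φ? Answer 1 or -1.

In disjoint-cycle form the cycle lengths are 6, 4, 1.
A cycle of length ℓ contributes ℓ−1 transpositions, so φ is a product of 5 + 3 = 8 transpositions — even.

1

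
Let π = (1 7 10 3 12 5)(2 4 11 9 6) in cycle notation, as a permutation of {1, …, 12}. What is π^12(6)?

4

6 lies in the 5-cycle (2 4 11 9 6).
Powers repeat with period 5 on this cycle, and 12 mod 5 = 2, so π^12(6) = π^2(6).
Stepping 2 places around the cycle: 6 → 2 → 4.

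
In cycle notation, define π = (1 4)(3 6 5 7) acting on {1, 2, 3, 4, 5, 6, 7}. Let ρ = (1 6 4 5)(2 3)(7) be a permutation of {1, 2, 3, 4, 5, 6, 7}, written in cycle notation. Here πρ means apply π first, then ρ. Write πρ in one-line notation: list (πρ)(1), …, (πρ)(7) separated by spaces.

5 3 4 6 7 1 2

(πρ)(x) = ρ(π(x)). Computing each image: ρ(π(1)) = ρ(4) = 5, ρ(π(2)) = ρ(2) = 3, ρ(π(3)) = ρ(6) = 4, ρ(π(4)) = ρ(1) = 6, ρ(π(5)) = ρ(7) = 7, ρ(π(6)) = ρ(5) = 1, ρ(π(7)) = ρ(3) = 2.
Hence πρ = [5 3 4 6 7 1 2].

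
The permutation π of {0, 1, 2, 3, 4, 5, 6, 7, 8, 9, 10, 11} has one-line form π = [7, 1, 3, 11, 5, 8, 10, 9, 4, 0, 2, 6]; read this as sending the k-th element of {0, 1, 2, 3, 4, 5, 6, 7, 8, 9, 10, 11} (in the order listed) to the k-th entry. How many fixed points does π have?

1

The fixed points (elements with π(x) = x) are {1}, so there is 1.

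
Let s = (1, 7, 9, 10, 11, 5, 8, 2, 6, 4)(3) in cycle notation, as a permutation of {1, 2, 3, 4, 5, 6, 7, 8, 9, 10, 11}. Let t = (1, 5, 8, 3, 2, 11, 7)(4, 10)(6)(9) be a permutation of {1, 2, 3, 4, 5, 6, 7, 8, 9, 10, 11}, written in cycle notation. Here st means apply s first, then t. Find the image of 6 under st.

First apply s: s(6) = 4, then t(4) = 10. Thus (st)(6) = 10.

10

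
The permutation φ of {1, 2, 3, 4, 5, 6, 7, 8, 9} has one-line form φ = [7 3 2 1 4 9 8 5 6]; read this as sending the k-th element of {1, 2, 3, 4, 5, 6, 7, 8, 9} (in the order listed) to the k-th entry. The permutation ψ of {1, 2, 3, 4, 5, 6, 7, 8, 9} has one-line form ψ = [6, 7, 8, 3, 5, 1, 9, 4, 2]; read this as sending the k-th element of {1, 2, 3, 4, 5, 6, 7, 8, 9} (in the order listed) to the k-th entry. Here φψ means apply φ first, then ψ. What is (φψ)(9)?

1

φ(9) = 6, then ψ(6) = 1; composing gives (φψ)(9) = 1.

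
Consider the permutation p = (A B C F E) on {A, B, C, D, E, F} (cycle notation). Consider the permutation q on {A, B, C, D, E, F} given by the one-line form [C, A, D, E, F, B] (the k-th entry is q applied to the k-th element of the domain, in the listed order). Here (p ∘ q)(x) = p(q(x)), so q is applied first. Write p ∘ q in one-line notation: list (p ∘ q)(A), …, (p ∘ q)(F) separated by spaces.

Chase each element through q then p: A → C → F; B → A → B; C → D → D; D → E → A; E → F → E; F → B → C.
So p ∘ q in one-line form is F B D A E C.

F B D A E C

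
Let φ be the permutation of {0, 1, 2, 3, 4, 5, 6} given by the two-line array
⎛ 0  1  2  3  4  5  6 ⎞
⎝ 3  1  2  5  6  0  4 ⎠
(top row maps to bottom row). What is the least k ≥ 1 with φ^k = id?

Writing φ as disjoint cycles, the cycle lengths are 3, 2, 1, 1.
The order is lcm(3, 2) = 6.

6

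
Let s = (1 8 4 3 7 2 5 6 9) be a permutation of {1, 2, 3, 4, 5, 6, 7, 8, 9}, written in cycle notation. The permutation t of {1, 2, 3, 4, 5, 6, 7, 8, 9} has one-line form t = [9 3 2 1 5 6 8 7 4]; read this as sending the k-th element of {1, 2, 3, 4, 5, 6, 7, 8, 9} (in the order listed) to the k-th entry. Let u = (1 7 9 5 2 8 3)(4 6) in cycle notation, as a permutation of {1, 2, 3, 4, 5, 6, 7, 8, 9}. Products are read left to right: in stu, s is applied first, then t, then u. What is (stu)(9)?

Chase 9: s(9) = 1; t(1) = 9; u(9) = 5. Hence (stu)(9) = 5.

5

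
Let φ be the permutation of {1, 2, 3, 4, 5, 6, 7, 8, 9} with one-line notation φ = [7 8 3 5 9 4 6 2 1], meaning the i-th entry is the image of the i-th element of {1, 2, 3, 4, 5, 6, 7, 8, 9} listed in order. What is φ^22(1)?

5

Tracing 1 → 7 → … returns to 1 after 6 steps, so 1 lies in a 6-cycle (1 7 6 4 5 9).
Since the cycle has length 6, φ^22 acts on it the same as φ^4 (22 mod 6 = 4).
Stepping 4 places around the cycle: 1 → 7 → 6 → 4 → 5.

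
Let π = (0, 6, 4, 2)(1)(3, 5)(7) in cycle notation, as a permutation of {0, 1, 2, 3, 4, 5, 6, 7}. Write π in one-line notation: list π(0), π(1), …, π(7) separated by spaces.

6 1 0 5 2 3 4 7

Reading each image from the cycles: 0→6, 1→1, 2→0, 3→5, 4→2, 5→3, 6→4, 7→7.
So the one-line form is 6 1 0 5 2 3 4 7.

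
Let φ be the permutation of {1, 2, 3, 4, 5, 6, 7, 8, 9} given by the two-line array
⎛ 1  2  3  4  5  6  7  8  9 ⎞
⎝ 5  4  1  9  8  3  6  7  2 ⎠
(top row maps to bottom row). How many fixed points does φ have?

No element satisfies φ(x) = x, so there are 0 fixed points.

0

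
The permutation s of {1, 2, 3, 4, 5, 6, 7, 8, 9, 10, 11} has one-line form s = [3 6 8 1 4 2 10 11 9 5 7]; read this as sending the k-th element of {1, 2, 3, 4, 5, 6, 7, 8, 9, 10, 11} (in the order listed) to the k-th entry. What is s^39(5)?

Tracing 5 → 4 → … returns to 5 after 8 steps, so 5 lies in an 8-cycle (1, 3, 8, 11, 7, 10, 5, 4).
Since the cycle has length 8, s^39 acts on it the same as s^7 (39 mod 8 = 7).
Advancing 7 steps from 5: 5 → 4 → 1 → 3 → 8 → 11 → 7 → 10.

10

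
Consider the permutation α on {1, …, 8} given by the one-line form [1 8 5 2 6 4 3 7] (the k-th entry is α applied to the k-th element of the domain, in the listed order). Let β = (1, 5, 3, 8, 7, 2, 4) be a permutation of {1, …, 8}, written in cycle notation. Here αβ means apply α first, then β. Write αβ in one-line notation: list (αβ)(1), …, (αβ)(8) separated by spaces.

Chase each element through α then β: 1 → 1 → 5; 2 → 8 → 7; 3 → 5 → 3; 4 → 2 → 4; 5 → 6 → 6; 6 → 4 → 1; 7 → 3 → 8; 8 → 7 → 2.
Collecting the images, αβ = [5 7 3 4 6 1 8 2].

5 7 3 4 6 1 8 2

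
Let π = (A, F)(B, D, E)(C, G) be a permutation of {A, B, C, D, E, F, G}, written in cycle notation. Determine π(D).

E

D appears in (B, D, E); the next entry (wrapping around) is E.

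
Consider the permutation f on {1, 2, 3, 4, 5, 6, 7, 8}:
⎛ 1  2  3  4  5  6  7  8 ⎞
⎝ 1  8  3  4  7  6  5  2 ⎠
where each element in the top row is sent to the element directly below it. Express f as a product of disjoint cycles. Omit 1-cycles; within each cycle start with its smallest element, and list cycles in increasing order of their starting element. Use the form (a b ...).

Iterating f from 2 gives 2 → 8 → 2; that is the 2-cycle (2 8).
Repeating from the next unused element and collecting all non-trivial cycles gives (2 8)(5 7).

(2 8)(5 7)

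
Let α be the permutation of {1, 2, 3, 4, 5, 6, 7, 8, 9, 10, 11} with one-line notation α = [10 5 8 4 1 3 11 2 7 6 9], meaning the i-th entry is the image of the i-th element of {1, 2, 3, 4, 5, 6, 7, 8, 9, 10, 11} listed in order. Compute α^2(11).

7

Tracing 11 → 9 → … returns to 11 after 3 steps, so 11 lies in a 3-cycle (7, 11, 9).
Advancing 2 steps from 11: 11 → 9 → 7.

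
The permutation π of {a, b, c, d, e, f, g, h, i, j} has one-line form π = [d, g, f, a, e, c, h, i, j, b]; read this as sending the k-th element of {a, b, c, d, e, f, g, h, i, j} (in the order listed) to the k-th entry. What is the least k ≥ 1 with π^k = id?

Decomposing into disjoint cycles gives cycle lengths 5, 2, 2, 1.
Since disjoint cycles commute, ord(π) = lcm(5, 2, 2) = 10.

10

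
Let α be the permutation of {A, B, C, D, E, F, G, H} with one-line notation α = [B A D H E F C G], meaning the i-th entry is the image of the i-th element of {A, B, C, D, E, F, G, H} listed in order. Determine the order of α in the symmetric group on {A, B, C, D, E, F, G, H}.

4

The disjoint-cycle form of α has cycle lengths 4, 2, 1, 1.
Since disjoint cycles commute, ord(α) = lcm(4, 2) = 4.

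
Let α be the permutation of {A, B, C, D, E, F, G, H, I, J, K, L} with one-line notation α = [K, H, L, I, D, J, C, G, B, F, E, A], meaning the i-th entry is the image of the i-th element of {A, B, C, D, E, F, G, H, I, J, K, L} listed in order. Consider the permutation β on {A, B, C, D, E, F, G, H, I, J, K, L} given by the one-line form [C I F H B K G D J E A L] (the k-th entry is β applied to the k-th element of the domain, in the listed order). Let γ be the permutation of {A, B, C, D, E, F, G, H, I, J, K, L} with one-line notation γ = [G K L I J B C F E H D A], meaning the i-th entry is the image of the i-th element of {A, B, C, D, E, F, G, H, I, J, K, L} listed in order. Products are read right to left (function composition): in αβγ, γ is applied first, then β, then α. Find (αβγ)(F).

(αβγ)(F) = α(β(γ(F))). γ(F) = B, then β(B) = I, then α(I) = B, so the result is B.

B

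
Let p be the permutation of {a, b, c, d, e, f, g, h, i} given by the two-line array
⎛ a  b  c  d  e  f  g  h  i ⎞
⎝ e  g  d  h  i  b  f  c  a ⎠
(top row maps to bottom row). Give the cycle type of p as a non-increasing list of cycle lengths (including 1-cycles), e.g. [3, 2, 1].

[3, 3, 3]

The disjoint cycles are (a e i)(b g f)(c d h), with lengths 3, 3, 3 in non-increasing order.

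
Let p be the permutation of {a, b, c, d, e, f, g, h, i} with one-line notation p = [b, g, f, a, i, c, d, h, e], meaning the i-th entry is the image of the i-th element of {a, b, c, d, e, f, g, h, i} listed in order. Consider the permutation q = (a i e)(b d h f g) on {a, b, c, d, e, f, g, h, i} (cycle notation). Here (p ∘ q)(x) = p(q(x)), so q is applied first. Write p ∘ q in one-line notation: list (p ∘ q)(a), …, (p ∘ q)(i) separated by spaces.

e a f h b d g c i

(p ∘ q)(x) = p(q(x)). Computing each image: p(q(a)) = p(i) = e, p(q(b)) = p(d) = a, p(q(c)) = p(c) = f, p(q(d)) = p(h) = h, p(q(e)) = p(a) = b, p(q(f)) = p(g) = d, p(q(g)) = p(b) = g, p(q(h)) = p(f) = c, p(q(i)) = p(e) = i.
Hence p ∘ q = [e a f h b d g c i].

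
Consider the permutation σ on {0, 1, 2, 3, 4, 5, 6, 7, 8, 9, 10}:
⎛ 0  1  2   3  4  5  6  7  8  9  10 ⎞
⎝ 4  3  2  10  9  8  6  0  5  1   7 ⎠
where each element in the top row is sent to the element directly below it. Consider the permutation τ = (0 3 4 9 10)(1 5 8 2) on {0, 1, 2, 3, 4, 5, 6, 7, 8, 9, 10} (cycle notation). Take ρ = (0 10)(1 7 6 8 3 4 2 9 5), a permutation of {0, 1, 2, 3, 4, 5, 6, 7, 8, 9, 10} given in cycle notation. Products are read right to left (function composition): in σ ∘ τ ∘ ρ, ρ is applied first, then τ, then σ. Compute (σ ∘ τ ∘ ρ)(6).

Chase 6: ρ(6) = 8; τ(8) = 2; σ(2) = 2. Hence (σ ∘ τ ∘ ρ)(6) = 2.

2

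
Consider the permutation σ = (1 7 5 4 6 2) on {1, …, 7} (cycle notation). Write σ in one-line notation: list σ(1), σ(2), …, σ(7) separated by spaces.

7 1 3 6 4 2 5

Reading each image from the cycles: 1↦7, 2↦1, 3↦3, 4↦6, 5↦4, 6↦2, 7↦5.
So the one-line form is 7 1 3 6 4 2 5.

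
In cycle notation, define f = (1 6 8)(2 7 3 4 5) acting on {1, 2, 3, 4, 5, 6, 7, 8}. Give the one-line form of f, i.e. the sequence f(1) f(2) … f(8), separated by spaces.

6 7 4 5 2 8 3 1

Image by image: 1↦6, 2↦7, 3↦4, 4↦5, 5↦2, 6↦8, 7↦3, 8↦1.
So the one-line form is 6 7 4 5 2 8 3 1.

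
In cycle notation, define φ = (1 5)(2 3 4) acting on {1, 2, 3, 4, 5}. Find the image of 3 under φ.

4

Within (2 3 4), 3 ↦ 4.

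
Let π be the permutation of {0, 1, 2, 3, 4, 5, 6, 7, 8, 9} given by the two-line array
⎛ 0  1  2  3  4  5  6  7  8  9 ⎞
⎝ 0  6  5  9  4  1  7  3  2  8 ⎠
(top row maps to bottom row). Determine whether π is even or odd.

In disjoint-cycle form the cycle lengths are 8, 1, 1.
A cycle is odd iff its length is even; π has 1 even-length cycle, so sgn(π) = (−1)^1 and π is odd.

odd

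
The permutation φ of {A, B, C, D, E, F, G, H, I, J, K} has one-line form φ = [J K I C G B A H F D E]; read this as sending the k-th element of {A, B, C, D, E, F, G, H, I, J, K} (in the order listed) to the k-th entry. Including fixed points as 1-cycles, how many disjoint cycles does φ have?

2

The cycle decomposition is (A, J, D, C, I, F, B, K, E, G)(H), which has 2 cycles (counting 1-cycles).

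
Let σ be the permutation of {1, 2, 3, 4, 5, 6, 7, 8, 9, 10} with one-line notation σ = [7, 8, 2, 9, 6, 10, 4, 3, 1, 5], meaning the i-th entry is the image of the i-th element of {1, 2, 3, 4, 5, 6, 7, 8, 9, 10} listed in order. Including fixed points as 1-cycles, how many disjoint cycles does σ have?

3

The cycle decomposition is (1 7 4 9)(2 8 3)(5 6 10), which has 3 cycles (counting 1-cycles).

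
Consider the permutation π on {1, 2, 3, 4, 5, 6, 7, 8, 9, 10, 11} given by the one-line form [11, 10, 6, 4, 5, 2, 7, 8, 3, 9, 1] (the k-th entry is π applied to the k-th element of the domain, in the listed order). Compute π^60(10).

10

Tracing 10 → 9 → … returns to 10 after 5 steps, so 10 lies in a 5-cycle (2, 10, 9, 3, 6).
Since the cycle has length 5, π^60 acts on it the same as π^0 (60 mod 5 = 0).
So π^60(10) = 10.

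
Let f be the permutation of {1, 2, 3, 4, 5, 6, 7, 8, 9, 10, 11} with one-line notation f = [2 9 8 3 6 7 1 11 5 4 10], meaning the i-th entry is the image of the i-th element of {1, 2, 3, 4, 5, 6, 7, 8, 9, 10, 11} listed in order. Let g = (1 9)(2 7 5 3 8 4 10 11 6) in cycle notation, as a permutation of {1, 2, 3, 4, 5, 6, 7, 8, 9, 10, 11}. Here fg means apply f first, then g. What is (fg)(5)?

f(5) = 6, then g(6) = 2; composing gives (fg)(5) = 2.

2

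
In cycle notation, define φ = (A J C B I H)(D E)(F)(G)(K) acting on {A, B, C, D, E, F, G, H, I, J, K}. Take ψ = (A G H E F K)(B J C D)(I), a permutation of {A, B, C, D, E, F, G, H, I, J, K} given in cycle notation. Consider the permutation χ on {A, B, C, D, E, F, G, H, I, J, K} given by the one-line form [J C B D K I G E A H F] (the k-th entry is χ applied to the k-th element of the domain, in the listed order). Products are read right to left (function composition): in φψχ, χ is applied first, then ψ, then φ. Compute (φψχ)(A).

B

(φψχ)(A) = φ(ψ(χ(A))). χ(A) = J, then ψ(J) = C, then φ(C) = B, so the result is B.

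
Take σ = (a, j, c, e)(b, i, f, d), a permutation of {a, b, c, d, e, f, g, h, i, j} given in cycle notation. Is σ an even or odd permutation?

The cycle lengths are 4, 4, 1, 1.
A cycle is odd iff its length is even; σ has 2 even-length cycles, so sgn(σ) = (−1)^2 and σ is even.

even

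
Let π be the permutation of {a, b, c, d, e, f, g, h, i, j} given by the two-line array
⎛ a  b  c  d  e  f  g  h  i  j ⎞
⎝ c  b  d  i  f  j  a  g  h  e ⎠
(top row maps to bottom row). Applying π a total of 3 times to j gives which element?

Tracing j → e → … returns to j after 3 steps, so j lies in a 3-cycle (e, f, j).
Powers repeat with period 3 on this cycle, and 3 mod 3 = 0, so π^3(j) = π^0(j).
So π^3(j) = j.

j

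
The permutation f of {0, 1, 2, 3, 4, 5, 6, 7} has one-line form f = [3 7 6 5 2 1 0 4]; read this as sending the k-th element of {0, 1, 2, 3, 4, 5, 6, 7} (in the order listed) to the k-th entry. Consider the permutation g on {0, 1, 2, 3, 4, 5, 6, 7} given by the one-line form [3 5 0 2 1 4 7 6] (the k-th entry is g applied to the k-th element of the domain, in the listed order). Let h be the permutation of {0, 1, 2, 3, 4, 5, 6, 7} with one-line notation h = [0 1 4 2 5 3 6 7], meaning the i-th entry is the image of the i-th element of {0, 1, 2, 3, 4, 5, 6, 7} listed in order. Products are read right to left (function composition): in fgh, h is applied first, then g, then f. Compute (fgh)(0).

5

Apply the permutations in order: h(0) = 0, then g(0) = 3, then f(3) = 5. So (fgh)(0) = 5.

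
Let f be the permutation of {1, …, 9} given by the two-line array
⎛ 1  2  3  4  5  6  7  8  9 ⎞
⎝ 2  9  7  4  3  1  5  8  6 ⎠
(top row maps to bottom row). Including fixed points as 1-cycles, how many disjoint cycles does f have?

4

The cycle decomposition is (1 2 9 6)(3 7 5)(4)(8), which has 4 cycles (counting 1-cycles).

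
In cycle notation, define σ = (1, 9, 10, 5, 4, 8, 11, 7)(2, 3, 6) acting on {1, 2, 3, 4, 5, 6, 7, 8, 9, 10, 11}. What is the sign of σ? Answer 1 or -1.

The cycle lengths are 8, 3.
A cycle is odd iff its length is even; σ has 1 even-length cycle, so sgn(σ) = (−1)^1 and σ is odd.

-1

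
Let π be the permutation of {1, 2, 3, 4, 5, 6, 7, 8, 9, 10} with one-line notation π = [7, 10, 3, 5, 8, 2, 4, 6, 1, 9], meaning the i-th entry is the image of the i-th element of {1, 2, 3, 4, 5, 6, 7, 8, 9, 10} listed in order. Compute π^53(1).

9

Tracing 1 → 7 → … returns to 1 after 9 steps, so 1 lies in a 9-cycle (1, 7, 4, 5, 8, 6, 2, 10, 9).
On a 9-cycle, π^9 is the identity, so π^53 = π^8 there (53 ≡ 8 mod 9).
Stepping 8 places around the cycle: 1 → 7 → 4 → 5 → 8 → 6 → 2 → 10 → 9.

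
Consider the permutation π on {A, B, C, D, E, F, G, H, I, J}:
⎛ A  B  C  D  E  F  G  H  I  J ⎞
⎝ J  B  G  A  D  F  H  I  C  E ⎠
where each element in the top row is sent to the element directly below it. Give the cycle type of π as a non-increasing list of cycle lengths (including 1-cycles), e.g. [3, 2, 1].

[4, 4, 1, 1]

The disjoint cycles are (A J E D)(B)(C G H I)(F), with lengths 4, 4, 1, 1 in non-increasing order.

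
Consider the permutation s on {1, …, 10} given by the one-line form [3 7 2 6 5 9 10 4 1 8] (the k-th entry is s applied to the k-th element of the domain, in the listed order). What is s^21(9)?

Tracing 9 → 1 → … returns to 9 after 9 steps, so 9 lies in a 9-cycle (1 3 2 7 10 8 4 6 9).
Powers repeat with period 9 on this cycle, and 21 mod 9 = 3, so s^21(9) = s^3(9).
Stepping 3 places around the cycle: 9 → 1 → 3 → 2.

2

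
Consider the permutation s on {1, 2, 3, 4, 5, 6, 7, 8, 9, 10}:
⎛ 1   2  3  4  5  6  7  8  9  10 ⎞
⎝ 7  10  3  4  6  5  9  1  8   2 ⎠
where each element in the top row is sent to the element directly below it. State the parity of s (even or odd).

In disjoint-cycle form the cycle lengths are 4, 2, 2, 1, 1.
A cycle of length ℓ contributes ℓ−1 transpositions, so s is a product of 3 + 1 + 1 = 5 transpositions — odd.

odd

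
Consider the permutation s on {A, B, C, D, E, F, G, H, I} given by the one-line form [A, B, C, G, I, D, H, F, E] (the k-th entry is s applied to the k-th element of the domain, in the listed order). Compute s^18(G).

Tracing G → H → … returns to G after 4 steps, so G lies in a 4-cycle (D G H F).
On a 4-cycle, s^4 is the identity, so s^18 = s^2 there (18 ≡ 2 mod 4).
Advancing 2 steps from G: G → H → F.

F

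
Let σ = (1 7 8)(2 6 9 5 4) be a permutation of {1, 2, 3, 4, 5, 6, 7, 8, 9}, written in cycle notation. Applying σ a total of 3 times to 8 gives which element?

8 lies in the 3-cycle (1 7 8).
Powers repeat with period 3 on this cycle, and 3 mod 3 = 0, so σ^3(8) = σ^0(8).
So σ^3(8) = 8.

8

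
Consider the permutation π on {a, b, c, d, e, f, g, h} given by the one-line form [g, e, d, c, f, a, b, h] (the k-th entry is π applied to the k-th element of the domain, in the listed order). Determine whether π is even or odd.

odd

In disjoint-cycle form the cycle lengths are 5, 2, 1.
A cycle is odd iff its length is even; π has 1 even-length cycle, so sgn(π) = (−1)^1 and π is odd.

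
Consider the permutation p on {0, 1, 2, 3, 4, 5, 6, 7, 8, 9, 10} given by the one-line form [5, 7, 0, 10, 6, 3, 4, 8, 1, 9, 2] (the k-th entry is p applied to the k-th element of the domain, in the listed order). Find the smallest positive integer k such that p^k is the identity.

Decomposing into disjoint cycles gives cycle lengths 5, 3, 2, 1.
The order of p is the least common multiple of its cycle lengths: lcm(5, 3, 2) = 30.

30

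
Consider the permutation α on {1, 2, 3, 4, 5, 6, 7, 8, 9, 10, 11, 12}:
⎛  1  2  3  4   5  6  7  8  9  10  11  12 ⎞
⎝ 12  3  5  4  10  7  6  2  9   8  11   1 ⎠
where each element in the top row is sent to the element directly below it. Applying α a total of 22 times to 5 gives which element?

8

Tracing 5 → 10 → … returns to 5 after 5 steps, so 5 lies in a 5-cycle (2, 3, 5, 10, 8).
On a 5-cycle, α^5 is the identity, so α^22 = α^2 there (22 ≡ 2 mod 5).
Advancing 2 steps from 5: 5 → 10 → 8.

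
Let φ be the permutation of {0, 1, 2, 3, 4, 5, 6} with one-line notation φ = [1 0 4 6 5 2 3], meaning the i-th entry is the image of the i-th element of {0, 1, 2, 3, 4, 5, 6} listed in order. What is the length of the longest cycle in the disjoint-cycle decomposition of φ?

3

Decomposing into disjoint cycles gives (0, 1)(2, 4, 5)(3, 6); the longest has length 3.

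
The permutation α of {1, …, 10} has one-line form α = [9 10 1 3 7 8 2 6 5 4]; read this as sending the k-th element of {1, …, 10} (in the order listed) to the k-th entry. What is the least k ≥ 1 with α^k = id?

The disjoint-cycle form of α has cycle lengths 8, 2.
Since disjoint cycles commute, ord(α) = lcm(8, 2) = 8.

8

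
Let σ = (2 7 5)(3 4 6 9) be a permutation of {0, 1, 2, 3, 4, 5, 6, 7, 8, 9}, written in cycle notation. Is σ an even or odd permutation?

odd

The cycle lengths are 4, 3, 1, 1, 1.
A cycle is odd iff its length is even; σ has 1 even-length cycle, so sgn(σ) = (−1)^1 and σ is odd.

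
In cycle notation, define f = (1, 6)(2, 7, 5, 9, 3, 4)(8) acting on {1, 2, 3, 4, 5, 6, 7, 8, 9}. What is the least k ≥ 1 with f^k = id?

6

The disjoint cycles have lengths 6, 2, 1.
The order is lcm(6, 2) = 6.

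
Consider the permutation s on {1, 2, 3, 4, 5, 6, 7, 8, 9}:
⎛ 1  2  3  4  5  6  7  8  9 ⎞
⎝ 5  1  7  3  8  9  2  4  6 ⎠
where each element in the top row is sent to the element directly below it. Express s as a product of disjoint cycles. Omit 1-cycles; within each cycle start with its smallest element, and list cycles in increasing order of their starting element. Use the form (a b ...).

(1 5 8 4 3 7 2)(6 9)

From 1: 1 → 5 → 8 → 4 → 3 → 7 → 2 → 1, closing the cycle (1 5 8 4 3 7 2).
Repeating from the next unused element and collecting all non-trivial cycles gives (1 5 8 4 3 7 2)(6 9).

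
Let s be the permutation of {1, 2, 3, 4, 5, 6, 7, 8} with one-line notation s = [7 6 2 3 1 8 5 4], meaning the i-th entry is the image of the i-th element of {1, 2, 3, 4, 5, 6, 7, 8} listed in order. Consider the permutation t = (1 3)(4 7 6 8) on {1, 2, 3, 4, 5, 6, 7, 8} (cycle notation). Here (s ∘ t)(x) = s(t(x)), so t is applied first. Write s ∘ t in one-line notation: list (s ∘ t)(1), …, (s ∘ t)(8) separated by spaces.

2 6 7 5 1 4 8 3

(s ∘ t)(x) = s(t(x)). Computing each image: s(t(1)) = s(3) = 2, s(t(2)) = s(2) = 6, s(t(3)) = s(1) = 7, s(t(4)) = s(7) = 5, s(t(5)) = s(5) = 1, s(t(6)) = s(8) = 4, s(t(7)) = s(6) = 8, s(t(8)) = s(4) = 3.
Hence s ∘ t = [2 6 7 5 1 4 8 3].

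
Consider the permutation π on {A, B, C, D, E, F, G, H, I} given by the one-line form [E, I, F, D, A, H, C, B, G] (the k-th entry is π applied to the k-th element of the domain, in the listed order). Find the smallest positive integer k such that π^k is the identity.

The disjoint-cycle form of π has cycle lengths 6, 2, 1.
The order is lcm(6, 2) = 6.

6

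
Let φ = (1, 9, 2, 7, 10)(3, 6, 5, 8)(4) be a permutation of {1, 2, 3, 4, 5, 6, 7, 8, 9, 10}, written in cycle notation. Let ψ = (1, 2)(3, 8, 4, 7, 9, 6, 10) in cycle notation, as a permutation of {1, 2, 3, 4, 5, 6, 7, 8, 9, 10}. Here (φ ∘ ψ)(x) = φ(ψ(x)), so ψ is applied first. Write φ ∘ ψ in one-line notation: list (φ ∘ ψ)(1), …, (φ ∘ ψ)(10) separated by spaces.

Chase each element through ψ then φ: 1 → 2 → 7; 2 → 1 → 9; 3 → 8 → 3; 4 → 7 → 10; 5 → 5 → 8; 6 → 10 → 1; 7 → 9 → 2; 8 → 4 → 4; 9 → 6 → 5; 10 → 3 → 6.
So φ ∘ ψ in one-line form is 7 9 3 10 8 1 2 4 5 6.

7 9 3 10 8 1 2 4 5 6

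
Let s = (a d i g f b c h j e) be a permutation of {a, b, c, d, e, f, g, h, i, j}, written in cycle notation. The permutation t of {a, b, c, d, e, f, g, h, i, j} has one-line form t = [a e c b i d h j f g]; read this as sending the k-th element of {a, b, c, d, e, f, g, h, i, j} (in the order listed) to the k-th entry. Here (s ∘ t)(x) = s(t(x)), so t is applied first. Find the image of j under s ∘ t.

t(j) = g, then s(g) = f; composing gives (s ∘ t)(j) = f.

f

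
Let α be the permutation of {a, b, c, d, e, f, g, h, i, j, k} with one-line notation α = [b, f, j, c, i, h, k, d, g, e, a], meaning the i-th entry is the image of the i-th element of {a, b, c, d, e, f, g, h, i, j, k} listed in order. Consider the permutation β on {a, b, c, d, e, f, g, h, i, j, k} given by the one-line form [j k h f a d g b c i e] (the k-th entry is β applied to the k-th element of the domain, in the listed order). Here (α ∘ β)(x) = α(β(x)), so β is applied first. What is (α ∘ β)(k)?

i

First apply β: β(k) = e, then α(e) = i. Thus (α ∘ β)(k) = i.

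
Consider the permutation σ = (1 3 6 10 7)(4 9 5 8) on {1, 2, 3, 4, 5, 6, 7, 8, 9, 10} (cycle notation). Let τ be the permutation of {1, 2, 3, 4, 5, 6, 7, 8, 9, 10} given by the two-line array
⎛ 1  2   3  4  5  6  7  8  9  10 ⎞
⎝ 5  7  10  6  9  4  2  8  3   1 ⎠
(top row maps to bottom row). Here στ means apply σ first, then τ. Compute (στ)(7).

5

(στ)(7) = τ(σ(7)). σ(7) = 1, then τ(1) = 5. So (στ)(7) = 5.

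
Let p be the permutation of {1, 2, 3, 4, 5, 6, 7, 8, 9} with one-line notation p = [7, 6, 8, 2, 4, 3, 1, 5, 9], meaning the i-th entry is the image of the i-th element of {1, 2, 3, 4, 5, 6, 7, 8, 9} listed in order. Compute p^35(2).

4

Tracing 2 → 6 → … returns to 2 after 6 steps, so 2 lies in a 6-cycle (2 6 3 8 5 4).
Powers repeat with period 6 on this cycle, and 35 mod 6 = 5, so p^35(2) = p^5(2).
Stepping 5 places around the cycle: 2 → 6 → 3 → 8 → 5 → 4.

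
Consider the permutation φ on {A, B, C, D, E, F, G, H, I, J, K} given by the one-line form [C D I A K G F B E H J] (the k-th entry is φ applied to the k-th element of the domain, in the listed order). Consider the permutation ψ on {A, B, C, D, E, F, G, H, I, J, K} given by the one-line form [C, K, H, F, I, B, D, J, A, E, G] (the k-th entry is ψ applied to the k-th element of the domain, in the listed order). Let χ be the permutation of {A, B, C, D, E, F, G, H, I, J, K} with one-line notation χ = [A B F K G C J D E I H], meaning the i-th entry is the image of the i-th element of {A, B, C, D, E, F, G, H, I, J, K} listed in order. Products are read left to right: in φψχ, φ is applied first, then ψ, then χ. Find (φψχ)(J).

I

(φψχ)(J) = χ(ψ(φ(J))). φ(J) = H, then ψ(H) = J, then χ(J) = I, so the result is I.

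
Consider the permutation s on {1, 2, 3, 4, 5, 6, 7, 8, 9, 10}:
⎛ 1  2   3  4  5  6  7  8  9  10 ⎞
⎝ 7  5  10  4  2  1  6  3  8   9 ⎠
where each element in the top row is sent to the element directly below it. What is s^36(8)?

Tracing 8 → 3 → … returns to 8 after 4 steps, so 8 lies in a 4-cycle (3 10 9 8).
Since the cycle has length 4, s^36 acts on it the same as s^0 (36 mod 4 = 0).
So s^36(8) = 8.

8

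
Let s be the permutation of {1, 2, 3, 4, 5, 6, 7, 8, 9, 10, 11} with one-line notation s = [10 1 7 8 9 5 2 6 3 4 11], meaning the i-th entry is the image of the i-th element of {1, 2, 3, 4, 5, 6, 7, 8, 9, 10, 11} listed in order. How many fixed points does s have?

1

The fixed points (elements with s(x) = x) are {11}, so there is 1.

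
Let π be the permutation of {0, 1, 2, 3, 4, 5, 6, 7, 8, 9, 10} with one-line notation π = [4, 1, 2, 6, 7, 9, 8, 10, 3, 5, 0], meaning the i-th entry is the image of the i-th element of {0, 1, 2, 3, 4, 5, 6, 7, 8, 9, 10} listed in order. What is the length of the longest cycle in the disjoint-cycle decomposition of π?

4

Decomposing into disjoint cycles gives (0 4 7 10)(3 6 8)(5 9); the longest has length 4.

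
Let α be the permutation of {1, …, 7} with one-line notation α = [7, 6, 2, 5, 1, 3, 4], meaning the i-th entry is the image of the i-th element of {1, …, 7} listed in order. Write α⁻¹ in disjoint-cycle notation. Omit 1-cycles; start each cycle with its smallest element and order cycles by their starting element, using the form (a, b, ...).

The cycle decomposition of α is (1, 7, 4, 5)(2, 6, 3).
Reversing each cycle (and rotating so the smallest element leads) gives α⁻¹ = (1, 5, 4, 7)(2, 3, 6).

(1, 5, 4, 7)(2, 3, 6)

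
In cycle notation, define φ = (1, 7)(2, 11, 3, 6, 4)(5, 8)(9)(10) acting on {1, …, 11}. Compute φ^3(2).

2 lies in the 5-cycle (2, 11, 3, 6, 4).
Stepping 3 places around the cycle: 2 → 11 → 3 → 6.

6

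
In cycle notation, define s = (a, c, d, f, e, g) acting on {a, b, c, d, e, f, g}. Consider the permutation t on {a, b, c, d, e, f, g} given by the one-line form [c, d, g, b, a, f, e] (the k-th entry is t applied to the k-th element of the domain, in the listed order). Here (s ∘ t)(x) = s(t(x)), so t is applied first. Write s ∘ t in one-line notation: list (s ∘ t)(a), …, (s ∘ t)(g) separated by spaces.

For each element, apply t then s: a → c → d; b → d → f; c → g → a; d → b → b; e → a → c; f → f → e; g → e → g.
Collecting the images, s ∘ t = [d f a b c e g].

d f a b c e g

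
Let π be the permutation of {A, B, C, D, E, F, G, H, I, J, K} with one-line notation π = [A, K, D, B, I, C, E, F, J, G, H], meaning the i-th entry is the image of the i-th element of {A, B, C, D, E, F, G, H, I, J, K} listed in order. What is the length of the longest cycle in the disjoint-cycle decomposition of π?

Decomposing into disjoint cycles gives (B K H F C D)(E I J G); the longest has length 6.

6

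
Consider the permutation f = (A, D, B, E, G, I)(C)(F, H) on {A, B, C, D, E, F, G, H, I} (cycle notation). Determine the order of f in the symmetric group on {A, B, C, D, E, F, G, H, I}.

6

The disjoint cycles have lengths 6, 2, 1.
The order is lcm(6, 2) = 6.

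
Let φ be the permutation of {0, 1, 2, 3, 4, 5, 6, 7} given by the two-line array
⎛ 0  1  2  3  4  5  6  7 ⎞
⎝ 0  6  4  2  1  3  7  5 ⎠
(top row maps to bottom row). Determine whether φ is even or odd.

even

In disjoint-cycle form the cycle lengths are 7, 1.
A cycle is odd iff its length is even; φ has 0 even-length cycles, so sgn(φ) = (−1)^0 and φ is even.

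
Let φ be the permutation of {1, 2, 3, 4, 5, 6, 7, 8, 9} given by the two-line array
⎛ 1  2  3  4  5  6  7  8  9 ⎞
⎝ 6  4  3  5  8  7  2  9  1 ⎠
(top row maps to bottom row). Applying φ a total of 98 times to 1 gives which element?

Tracing 1 → 6 → … returns to 1 after 8 steps, so 1 lies in an 8-cycle (1, 6, 7, 2, 4, 5, 8, 9).
Since the cycle has length 8, φ^98 acts on it the same as φ^2 (98 mod 8 = 2).
Advancing 2 steps from 1: 1 → 6 → 7.

7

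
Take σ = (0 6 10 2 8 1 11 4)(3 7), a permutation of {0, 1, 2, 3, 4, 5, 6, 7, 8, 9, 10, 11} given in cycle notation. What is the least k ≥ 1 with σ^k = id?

The cycle type of σ is (8, 2, 1, 1).
Since disjoint cycles commute, ord(σ) = lcm(8, 2) = 8.

8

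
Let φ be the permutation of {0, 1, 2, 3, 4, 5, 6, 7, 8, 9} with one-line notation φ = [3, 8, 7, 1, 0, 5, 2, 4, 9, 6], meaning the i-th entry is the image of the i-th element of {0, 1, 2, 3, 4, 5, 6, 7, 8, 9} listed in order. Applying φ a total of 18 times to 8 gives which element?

Tracing 8 → 9 → … returns to 8 after 9 steps, so 8 lies in a 9-cycle (0 3 1 8 9 6 2 7 4).
Since the cycle has length 9, φ^18 acts on it the same as φ^0 (18 mod 9 = 0).
So φ^18(8) = 8.

8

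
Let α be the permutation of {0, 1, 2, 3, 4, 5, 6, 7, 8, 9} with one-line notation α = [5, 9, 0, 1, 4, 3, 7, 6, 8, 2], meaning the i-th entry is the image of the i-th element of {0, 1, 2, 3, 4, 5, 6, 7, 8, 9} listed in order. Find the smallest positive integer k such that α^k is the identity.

Decomposing into disjoint cycles gives cycle lengths 6, 2, 1, 1.
The order of α is the least common multiple of its cycle lengths: lcm(6, 2) = 6.

6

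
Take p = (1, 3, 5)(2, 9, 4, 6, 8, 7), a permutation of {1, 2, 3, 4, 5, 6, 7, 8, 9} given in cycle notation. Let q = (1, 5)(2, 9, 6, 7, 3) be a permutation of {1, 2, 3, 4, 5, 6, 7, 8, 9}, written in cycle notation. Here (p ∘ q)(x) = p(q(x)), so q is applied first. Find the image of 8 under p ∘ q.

First apply q: q(8) = 8, then p(8) = 7. Thus (p ∘ q)(8) = 7.

7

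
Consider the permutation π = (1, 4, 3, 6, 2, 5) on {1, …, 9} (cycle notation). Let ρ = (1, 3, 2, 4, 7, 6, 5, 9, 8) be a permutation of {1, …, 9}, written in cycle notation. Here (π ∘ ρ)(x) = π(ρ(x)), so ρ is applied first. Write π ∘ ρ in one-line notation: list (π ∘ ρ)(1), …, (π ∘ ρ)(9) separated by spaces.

For each element, apply ρ then π: 1 → 3 → 6; 2 → 4 → 3; 3 → 2 → 5; 4 → 7 → 7; 5 → 9 → 9; 6 → 5 → 1; 7 → 6 → 2; 8 → 1 → 4; 9 → 8 → 8.
Collecting the images, π ∘ ρ = [6 3 5 7 9 1 2 4 8].

6 3 5 7 9 1 2 4 8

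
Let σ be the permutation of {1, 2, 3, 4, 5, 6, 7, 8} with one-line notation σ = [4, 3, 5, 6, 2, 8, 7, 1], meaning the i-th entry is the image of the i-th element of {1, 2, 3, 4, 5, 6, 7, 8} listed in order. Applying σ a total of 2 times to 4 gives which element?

8

Tracing 4 → 6 → … returns to 4 after 4 steps, so 4 lies in a 4-cycle (1 4 6 8).
Advancing 2 steps from 4: 4 → 6 → 8.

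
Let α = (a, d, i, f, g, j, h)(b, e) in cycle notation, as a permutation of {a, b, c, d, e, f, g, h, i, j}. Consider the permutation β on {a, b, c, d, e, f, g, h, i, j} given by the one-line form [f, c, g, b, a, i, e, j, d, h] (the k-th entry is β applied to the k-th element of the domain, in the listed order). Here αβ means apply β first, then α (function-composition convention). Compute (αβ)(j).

β(j) = h, then α(h) = a; composing gives (αβ)(j) = a.

a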